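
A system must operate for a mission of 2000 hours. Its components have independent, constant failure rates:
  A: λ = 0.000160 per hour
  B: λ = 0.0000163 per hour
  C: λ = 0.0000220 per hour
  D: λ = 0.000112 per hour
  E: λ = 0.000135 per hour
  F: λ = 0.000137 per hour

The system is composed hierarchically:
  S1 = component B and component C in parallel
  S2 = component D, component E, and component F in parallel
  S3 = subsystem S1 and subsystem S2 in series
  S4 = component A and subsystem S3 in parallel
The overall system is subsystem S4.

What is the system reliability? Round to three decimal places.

0.997

R(A) = exp(−0.000160 × 2000) = 0.72615
R(B) = exp(−0.0000163 × 2000) = 0.96793
R(C) = exp(−0.0000220 × 2000) = 0.95695
R(D) = exp(−0.000112 × 2000) = 0.79932
R(E) = exp(−0.000135 × 2000) = 0.76338
R(F) = exp(−0.000137 × 2000) = 0.76033
Parallel (B and C): 1 − (1 − 0.96793)(1 − 0.95695) = 0.99862
Parallel (D, E, and F): 1 − (1 − 0.79932)(1 − 0.76338)(1 − 0.76033) = 0.98862
Series ([0.99862] and [0.98862]): 0.99862 × 0.98862 = 0.98726
Parallel (A and [0.98726]): 1 − (1 − 0.72615)(1 − 0.98726) = 0.997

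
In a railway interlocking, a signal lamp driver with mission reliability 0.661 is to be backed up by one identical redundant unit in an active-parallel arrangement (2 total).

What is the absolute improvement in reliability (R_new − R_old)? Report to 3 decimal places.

R_before = 0.661
R_after = 1 − (1 − 0.661)^2 = 0.885
ΔR = 0.885 − 0.661 = 0.224

0.224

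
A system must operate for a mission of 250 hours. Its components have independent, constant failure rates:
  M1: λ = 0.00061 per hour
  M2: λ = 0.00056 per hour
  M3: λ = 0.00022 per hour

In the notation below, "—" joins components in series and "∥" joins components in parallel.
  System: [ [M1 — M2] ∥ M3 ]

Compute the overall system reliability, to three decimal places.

R(M1) = exp(−0.00061 × 250) = 0.85856
R(M2) = exp(−0.00056 × 250) = 0.86936
R(M3) = exp(−0.00022 × 250) = 0.94649
Series (M1 and M2): 0.85856 × 0.86936 = 0.74640
Parallel ([0.74640] and M3): 1 − (1 − 0.74640)(1 − 0.94649) = 0.986

0.986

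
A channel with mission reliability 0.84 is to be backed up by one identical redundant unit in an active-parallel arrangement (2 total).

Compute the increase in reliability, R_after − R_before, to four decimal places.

R_before = 0.84
R_after = 1 − (1 − 0.84)^2 = 0.9744
ΔR = 0.9744 − 0.84 = 0.1344

0.1344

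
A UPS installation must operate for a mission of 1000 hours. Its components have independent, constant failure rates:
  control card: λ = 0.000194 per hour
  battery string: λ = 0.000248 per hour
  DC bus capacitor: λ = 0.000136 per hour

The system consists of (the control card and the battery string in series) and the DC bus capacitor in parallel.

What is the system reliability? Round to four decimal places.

R(control card) = exp(−0.000194 × 1000) = 0.823658
R(battery string) = exp(−0.000248 × 1000) = 0.780360
R(DC bus capacitor) = exp(−0.000136 × 1000) = 0.872843
Series (control card and battery string): 0.823658 × 0.780360 = 0.642750
Parallel ([0.642750] and DC bus capacitor): 1 − (1 − 0.642750)(1 − 0.872843) = 0.9546

0.9546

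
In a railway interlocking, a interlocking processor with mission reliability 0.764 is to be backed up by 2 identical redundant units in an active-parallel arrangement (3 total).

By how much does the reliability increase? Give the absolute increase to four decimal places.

R_before = 0.764
R_after = 1 − (1 − 0.764)^3 = 0.9869
ΔR = 0.9869 − 0.764 = 0.2229

0.2229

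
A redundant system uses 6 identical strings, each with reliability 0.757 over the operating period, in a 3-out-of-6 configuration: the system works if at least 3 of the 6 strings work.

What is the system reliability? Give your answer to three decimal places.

R = Σ_{i=3}^{6} C(6,i) p^i (1−p)^{6−i} with p = 0.757
C(6,3)·0.757^3·0.243^3 = 0.12449
C(6,4)·0.757^4·0.243^2 = 0.29086
C(6,5)·0.757^5·0.243^1 = 0.36244
C(6,6)·0.757^6·0.243^0 = 0.18818
Sum = 0.966

0.966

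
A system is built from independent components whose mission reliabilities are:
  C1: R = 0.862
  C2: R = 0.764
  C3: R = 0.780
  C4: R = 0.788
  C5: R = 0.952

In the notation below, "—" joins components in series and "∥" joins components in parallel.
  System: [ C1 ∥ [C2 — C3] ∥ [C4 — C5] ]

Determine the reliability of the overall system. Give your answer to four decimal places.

0.9861

Series (C2 and C3): 0.764000 × 0.780000 = 0.595920
Series (C4 and C5): 0.788000 × 0.952000 = 0.750176
Parallel (C1, [0.595920], and [0.750176]): 1 − (1 − 0.862000)(1 − 0.595920)(1 − 0.750176) = 0.9861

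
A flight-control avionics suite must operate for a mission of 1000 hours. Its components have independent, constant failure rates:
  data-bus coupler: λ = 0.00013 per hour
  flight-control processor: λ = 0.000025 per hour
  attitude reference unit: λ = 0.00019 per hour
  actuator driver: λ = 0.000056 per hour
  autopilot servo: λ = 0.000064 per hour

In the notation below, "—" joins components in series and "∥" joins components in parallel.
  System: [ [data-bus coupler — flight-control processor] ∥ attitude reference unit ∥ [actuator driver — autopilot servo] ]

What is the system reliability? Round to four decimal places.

0.9972

R(data-bus coupler) = exp(−0.00013 × 1000) = 0.878095
R(flight-control processor) = exp(−0.000025 × 1000) = 0.975310
R(attitude reference unit) = exp(−0.00019 × 1000) = 0.826959
R(actuator driver) = exp(−0.000056 × 1000) = 0.945539
R(autopilot servo) = exp(−0.000064 × 1000) = 0.938005
Series (data-bus coupler and flight-control processor): 0.878095 × 0.975310 = 0.856415
Series (actuator driver and autopilot servo): 0.945539 × 0.938005 = 0.886920
Parallel ([0.856415], attitude reference unit, and [0.886920]): 1 − (1 − 0.856415)(1 − 0.826959)(1 − 0.886920) = 0.9972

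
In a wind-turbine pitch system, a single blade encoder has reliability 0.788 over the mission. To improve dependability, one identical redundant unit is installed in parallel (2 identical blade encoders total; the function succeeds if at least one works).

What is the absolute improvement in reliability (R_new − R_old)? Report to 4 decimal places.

0.1671

R_before = 0.788
R_after = 1 − (1 − 0.788)^2 = 0.9551
ΔR = 0.9551 − 0.788 = 0.1671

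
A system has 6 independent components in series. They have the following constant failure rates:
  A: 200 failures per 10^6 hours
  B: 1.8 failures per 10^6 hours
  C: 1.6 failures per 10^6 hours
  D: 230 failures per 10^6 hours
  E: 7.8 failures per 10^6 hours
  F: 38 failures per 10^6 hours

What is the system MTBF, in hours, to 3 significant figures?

2090

Series of exponential components: λ_sys = Σ λ_i
λ_sys = 0.00020 + 0.0000018 + 0.0000016 + 0.00023 + 0.0000078 + 0.000038 = 4.7920e-04 /h
MTBF = 1 / λ_sys = 2090 h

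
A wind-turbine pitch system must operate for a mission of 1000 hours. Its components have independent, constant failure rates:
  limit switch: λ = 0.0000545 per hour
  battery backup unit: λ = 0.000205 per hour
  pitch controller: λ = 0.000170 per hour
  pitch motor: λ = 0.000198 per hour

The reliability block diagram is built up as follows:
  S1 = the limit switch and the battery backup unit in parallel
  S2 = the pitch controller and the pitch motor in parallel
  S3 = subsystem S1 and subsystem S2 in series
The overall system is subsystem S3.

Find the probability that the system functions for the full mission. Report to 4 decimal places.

0.9624

R(limit switch) = exp(−0.0000545 × 1000) = 0.946959
R(battery backup unit) = exp(−0.000205 × 1000) = 0.814647
R(pitch controller) = exp(−0.000170 × 1000) = 0.843665
R(pitch motor) = exp(−0.000198 × 1000) = 0.820370
Parallel (limit switch and battery backup unit): 1 − (1 − 0.946959)(1 − 0.814647) = 0.990169
Parallel (pitch controller and pitch motor): 1 − (1 − 0.843665)(1 − 0.820370) = 0.971918
Series ([0.990169] and [0.971918]): 0.990169 × 0.971918 = 0.9624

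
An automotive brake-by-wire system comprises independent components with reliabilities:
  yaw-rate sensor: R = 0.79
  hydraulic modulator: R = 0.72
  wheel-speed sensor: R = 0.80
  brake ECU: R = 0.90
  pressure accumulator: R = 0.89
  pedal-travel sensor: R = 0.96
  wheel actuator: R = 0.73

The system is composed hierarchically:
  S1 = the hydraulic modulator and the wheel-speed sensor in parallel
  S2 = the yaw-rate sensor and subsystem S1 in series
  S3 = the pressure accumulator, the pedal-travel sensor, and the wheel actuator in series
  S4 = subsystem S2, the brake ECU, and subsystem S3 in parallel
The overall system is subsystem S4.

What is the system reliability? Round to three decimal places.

0.990

Parallel (hydraulic modulator and wheel-speed sensor): 1 − (1 − 0.72000)(1 − 0.80000) = 0.94400
Series (yaw-rate sensor and [0.94400]): 0.79000 × 0.94400 = 0.74576
Series (pressure accumulator, pedal-travel sensor, and wheel actuator): 0.89000 × 0.96000 × 0.73000 = 0.62371
Parallel ([0.74576], brake ECU, and [0.62371]): 1 − (1 − 0.74576)(1 − 0.90000)(1 − 0.62371) = 0.990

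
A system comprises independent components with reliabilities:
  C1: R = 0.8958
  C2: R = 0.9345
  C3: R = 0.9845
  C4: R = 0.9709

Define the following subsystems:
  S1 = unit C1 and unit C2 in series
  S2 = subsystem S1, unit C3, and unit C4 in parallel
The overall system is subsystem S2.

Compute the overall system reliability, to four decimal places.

0.9999

Series (C1 and C2): 0.895800 × 0.934500 = 0.837125
Parallel ([0.837125], C3, and C4): 1 − (1 − 0.837125)(1 − 0.984500)(1 − 0.970900) = 0.9999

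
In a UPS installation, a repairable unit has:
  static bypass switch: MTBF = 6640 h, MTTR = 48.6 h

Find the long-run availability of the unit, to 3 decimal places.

A(static bypass switch) = MTBF/(MTBF+MTTR) = 6640/(6640+48.6) = 0.993

0.993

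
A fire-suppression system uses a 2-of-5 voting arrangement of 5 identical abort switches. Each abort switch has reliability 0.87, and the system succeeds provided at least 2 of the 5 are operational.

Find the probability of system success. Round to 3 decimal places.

R = Σ_{i=2}^{5} C(5,i) p^i (1−p)^{5−i} with p = 0.87
C(5,2)·0.87^2·0.13^3 = 0.01663
C(5,3)·0.87^3·0.13^2 = 0.11129
C(5,4)·0.87^4·0.13^1 = 0.37238
C(5,5)·0.87^5·0.13^0 = 0.49842
Sum = 0.999

0.999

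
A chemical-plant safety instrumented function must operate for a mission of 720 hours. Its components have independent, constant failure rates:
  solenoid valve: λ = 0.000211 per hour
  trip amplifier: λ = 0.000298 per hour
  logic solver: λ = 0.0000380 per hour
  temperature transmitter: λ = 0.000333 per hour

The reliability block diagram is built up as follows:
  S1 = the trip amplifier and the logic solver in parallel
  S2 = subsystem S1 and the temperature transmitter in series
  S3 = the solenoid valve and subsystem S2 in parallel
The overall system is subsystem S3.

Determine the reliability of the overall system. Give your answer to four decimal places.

R(solenoid valve) = exp(−0.000211 × 720) = 0.859057
R(trip amplifier) = exp(−0.000298 × 720) = 0.806896
R(logic solver) = exp(−0.0000380 × 720) = 0.973011
R(temperature transmitter) = exp(−0.000333 × 720) = 0.786817
Parallel (trip amplifier and logic solver): 1 − (1 − 0.806896)(1 − 0.973011) = 0.994788
Series ([0.994788] and temperature transmitter): 0.994788 × 0.786817 = 0.782716
Parallel (solenoid valve and [0.782716]): 1 − (1 − 0.859057)(1 − 0.782716) = 0.9694

0.9694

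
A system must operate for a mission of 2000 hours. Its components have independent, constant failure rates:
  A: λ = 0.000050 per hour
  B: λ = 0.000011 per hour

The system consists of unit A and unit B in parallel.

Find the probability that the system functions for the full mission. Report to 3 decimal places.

0.998

R(A) = exp(−0.000050 × 2000) = 0.90484
R(B) = exp(−0.000011 × 2000) = 0.97824
Parallel (A and B): 1 − (1 − 0.90484)(1 − 0.97824) = 0.998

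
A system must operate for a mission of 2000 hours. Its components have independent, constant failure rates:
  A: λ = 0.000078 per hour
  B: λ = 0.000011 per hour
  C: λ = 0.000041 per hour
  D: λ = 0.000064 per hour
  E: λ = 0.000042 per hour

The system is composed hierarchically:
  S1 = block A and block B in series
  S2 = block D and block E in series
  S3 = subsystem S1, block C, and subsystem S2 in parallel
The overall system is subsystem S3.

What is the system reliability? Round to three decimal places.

0.998

R(A) = exp(−0.000078 × 2000) = 0.85556
R(B) = exp(−0.000011 × 2000) = 0.97824
R(C) = exp(−0.000041 × 2000) = 0.92127
R(D) = exp(−0.000064 × 2000) = 0.87985
R(E) = exp(−0.000042 × 2000) = 0.91943
Series (A and B): 0.85556 × 0.97824 = 0.83694
Series (D and E): 0.87985 × 0.91943 = 0.80896
Parallel ([0.83694], C, and [0.80896]): 1 − (1 − 0.83694)(1 − 0.92127)(1 − 0.80896) = 0.998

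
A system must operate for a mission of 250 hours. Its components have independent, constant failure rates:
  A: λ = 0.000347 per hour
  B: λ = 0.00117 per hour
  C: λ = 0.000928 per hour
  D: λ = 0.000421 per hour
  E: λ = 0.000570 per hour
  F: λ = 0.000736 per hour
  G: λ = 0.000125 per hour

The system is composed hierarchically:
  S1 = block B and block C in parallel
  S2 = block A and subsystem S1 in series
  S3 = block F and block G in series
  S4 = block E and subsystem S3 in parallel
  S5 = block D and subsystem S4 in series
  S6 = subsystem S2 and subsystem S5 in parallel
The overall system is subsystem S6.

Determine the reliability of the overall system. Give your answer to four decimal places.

R(A) = exp(−0.000347 × 250) = 0.916906
R(B) = exp(−0.00117 × 250) = 0.746395
R(C) = exp(−0.000928 × 250) = 0.792946
R(D) = exp(−0.000421 × 250) = 0.900099
R(E) = exp(−0.000570 × 250) = 0.867188
R(F) = exp(−0.000736 × 250) = 0.831936
R(G) = exp(−0.000125 × 250) = 0.969233
Parallel (B and C): 1 − (1 − 0.746395)(1 − 0.792946) = 0.947490
Series (A and [0.947490]): 0.916906 × 0.947490 = 0.868759
Series (F and G): 0.831936 × 0.969233 = 0.806340
Parallel (E and [0.806340]): 1 − (1 − 0.867188)(1 − 0.806340) = 0.974280
Series (D and [0.974280]): 0.900099 × 0.974280 = 0.876948
Parallel ([0.868759] and [0.876948]): 1 − (1 − 0.868759)(1 − 0.876948) = 0.9839

0.9839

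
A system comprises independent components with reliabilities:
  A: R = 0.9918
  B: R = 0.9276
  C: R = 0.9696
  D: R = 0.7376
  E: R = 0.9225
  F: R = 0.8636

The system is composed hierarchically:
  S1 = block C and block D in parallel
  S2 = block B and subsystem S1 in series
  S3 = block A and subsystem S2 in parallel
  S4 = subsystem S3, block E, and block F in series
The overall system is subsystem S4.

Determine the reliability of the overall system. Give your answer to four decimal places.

Parallel (C and D): 1 − (1 − 0.969600)(1 − 0.737600) = 0.992023
Series (B and [0.992023]): 0.927600 × 0.992023 = 0.920201
Parallel (A and [0.920201]): 1 − (1 − 0.991800)(1 − 0.920201) = 0.999346
Series ([0.999346], E, and F): 0.999346 × 0.922500 × 0.863600 = 0.7961

0.7961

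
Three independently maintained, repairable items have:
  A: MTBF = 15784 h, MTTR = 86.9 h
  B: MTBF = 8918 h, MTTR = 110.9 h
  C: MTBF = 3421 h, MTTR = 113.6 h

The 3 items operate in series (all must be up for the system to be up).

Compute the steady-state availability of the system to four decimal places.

0.9507

A(A) = MTBF/(MTBF+MTTR) = 15784/(15784+86.9) = 0.994525
A(B) = MTBF/(MTBF+MTTR) = 8918/(8918+110.9) = 0.987717
A(C) = MTBF/(MTBF+MTTR) = 3421/(3421+113.6) = 0.967861
Series availability: 0.994525 × 0.987717 × 0.967861 = 0.9507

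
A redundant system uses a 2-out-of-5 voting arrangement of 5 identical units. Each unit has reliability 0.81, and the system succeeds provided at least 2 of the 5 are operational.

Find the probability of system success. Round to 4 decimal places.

R = Σ_{i=2}^{5} C(5,i) p^i (1−p)^{5−i} with p = 0.81
C(5,2)·0.81^2·0.19^3 = 0.045002
C(5,3)·0.81^3·0.19^2 = 0.191850
C(5,4)·0.81^4·0.19^1 = 0.408944
C(5,5)·0.81^5·0.19^0 = 0.348678
Sum = 0.9945

0.9945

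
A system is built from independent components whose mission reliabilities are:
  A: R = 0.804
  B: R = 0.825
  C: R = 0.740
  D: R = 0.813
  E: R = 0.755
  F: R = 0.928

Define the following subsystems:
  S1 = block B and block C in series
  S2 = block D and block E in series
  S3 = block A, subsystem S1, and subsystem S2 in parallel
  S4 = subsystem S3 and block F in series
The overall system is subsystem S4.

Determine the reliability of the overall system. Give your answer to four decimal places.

Series (B and C): 0.825000 × 0.740000 = 0.610500
Series (D and E): 0.813000 × 0.755000 = 0.613815
Parallel (A, [0.610500], and [0.613815]): 1 − (1 − 0.804000)(1 − 0.610500)(1 − 0.613815) = 0.970518
Series ([0.970518] and F): 0.970518 × 0.928000 = 0.9006

0.9006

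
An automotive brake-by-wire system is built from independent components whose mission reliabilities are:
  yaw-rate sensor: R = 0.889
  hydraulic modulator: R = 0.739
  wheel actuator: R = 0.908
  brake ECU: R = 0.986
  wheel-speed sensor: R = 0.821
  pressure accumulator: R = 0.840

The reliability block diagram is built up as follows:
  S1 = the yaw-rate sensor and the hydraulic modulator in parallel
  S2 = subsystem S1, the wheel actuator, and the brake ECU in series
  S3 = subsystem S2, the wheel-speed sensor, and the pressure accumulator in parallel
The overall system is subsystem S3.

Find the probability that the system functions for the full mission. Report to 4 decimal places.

Parallel (yaw-rate sensor and hydraulic modulator): 1 − (1 − 0.889000)(1 − 0.739000) = 0.971029
Series ([0.971029], wheel actuator, and brake ECU): 0.971029 × 0.908000 × 0.986000 = 0.869351
Parallel ([0.869351], wheel-speed sensor, and pressure accumulator): 1 − (1 − 0.869351)(1 − 0.821000)(1 − 0.840000) = 0.9963

0.9963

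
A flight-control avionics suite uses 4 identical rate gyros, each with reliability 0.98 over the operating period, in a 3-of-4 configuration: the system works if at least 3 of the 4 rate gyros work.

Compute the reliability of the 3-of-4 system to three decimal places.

0.998

R = Σ_{i=3}^{4} C(4,i) p^i (1−p)^{4−i} with p = 0.98
C(4,3)·0.98^3·0.02^1 = 0.07530
C(4,4)·0.98^4·0.02^0 = 0.92237
Sum = 0.998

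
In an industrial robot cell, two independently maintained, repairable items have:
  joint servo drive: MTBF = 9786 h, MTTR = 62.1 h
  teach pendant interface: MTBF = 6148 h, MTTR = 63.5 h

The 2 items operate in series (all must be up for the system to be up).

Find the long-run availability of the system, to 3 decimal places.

A(joint servo drive) = MTBF/(MTBF+MTTR) = 9786/(9786+62.1) = 0.993694
A(teach pendant interface) = MTBF/(MTBF+MTTR) = 6148/(6148+63.5) = 0.989777
Series availability: 0.993694 × 0.989777 = 0.984

0.984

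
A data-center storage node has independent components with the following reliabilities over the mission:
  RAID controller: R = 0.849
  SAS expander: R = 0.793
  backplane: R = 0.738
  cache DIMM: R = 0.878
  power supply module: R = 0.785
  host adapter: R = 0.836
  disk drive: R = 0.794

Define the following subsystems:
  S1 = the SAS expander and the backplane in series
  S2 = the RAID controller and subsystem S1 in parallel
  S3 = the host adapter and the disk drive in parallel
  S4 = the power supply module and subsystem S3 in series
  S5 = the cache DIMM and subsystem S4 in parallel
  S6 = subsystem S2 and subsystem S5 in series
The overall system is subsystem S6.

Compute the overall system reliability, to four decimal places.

Series (SAS expander and backplane): 0.793000 × 0.738000 = 0.585234
Parallel (RAID controller and [0.585234]): 1 − (1 − 0.849000)(1 − 0.585234) = 0.937370
Parallel (host adapter and disk drive): 1 − (1 − 0.836000)(1 − 0.794000) = 0.966216
Series (power supply module and [0.966216]): 0.785000 × 0.966216 = 0.758480
Parallel (cache DIMM and [0.758480]): 1 − (1 − 0.878000)(1 − 0.758480) = 0.970535
Series ([0.937370] and [0.970535]): 0.937370 × 0.970535 = 0.9098

0.9098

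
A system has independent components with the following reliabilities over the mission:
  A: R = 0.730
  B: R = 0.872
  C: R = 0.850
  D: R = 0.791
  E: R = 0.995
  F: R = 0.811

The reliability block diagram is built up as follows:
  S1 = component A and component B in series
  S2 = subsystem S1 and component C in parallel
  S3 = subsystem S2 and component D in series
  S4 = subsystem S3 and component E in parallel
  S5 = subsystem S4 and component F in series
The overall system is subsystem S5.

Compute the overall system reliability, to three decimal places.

0.810

Series (A and B): 0.73000 × 0.87200 = 0.63656
Parallel ([0.63656] and C): 1 − (1 − 0.63656)(1 − 0.85000) = 0.94548
Series ([0.94548] and D): 0.94548 × 0.79100 = 0.74787
Parallel ([0.74787] and E): 1 − (1 − 0.74787)(1 − 0.99500) = 0.99874
Series ([0.99874] and F): 0.99874 × 0.81100 = 0.810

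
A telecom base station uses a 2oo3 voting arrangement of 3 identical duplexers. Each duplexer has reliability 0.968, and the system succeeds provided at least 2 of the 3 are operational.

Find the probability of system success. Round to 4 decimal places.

R = Σ_{i=2}^{3} C(3,i) p^i (1−p)^{3−i} with p = 0.968
C(3,2)·0.968^2·0.032^1 = 0.089954
C(3,3)·0.968^3·0.032^0 = 0.907039
Sum = 0.9970

0.9970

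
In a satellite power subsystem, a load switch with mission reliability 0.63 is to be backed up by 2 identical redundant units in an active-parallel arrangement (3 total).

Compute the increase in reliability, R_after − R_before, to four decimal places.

R_before = 0.63
R_after = 1 − (1 − 0.63)^3 = 0.9493
ΔR = 0.9493 − 0.63 = 0.3193

0.3193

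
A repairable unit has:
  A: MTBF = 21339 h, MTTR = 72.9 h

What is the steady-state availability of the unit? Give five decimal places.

0.99660

A(A) = MTBF/(MTBF+MTTR) = 21339/(21339+72.9) = 0.99660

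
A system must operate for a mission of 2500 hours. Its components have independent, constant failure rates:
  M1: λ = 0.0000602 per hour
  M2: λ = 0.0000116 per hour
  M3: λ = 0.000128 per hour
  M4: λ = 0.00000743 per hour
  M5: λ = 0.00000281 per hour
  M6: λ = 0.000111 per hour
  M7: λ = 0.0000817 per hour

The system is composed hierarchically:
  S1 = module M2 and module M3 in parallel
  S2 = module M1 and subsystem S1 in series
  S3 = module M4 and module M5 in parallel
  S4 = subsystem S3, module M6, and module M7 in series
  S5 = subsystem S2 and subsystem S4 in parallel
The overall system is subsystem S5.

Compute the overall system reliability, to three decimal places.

0.944

R(M1) = exp(−0.0000602 × 2500) = 0.86028
R(M2) = exp(−0.0000116 × 2500) = 0.97142
R(M3) = exp(−0.000128 × 2500) = 0.72615
R(M4) = exp(−0.00000743 × 2500) = 0.98160
R(M5) = exp(−0.00000281 × 2500) = 0.99300
R(M6) = exp(−0.000111 × 2500) = 0.75768
R(M7) = exp(−0.0000817 × 2500) = 0.81526
Parallel (M2 and M3): 1 − (1 − 0.97142)(1 − 0.72615) = 0.99217
Series (M1 and [0.99217]): 0.86028 × 0.99217 = 0.85354
Parallel (M4 and M5): 1 − (1 − 0.98160)(1 − 0.99300) = 0.99987
Series ([0.99987], M6, and M7): 0.99987 × 0.75768 × 0.81526 = 0.61763
Parallel ([0.85354] and [0.61763]): 1 − (1 − 0.85354)(1 − 0.61763) = 0.944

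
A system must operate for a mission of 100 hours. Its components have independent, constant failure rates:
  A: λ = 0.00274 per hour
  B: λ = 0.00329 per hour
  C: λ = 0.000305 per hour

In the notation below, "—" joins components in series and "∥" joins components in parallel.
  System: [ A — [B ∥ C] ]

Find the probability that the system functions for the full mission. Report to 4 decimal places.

R(A) = exp(−0.00274 × 100) = 0.760332
R(B) = exp(−0.00329 × 100) = 0.719643
R(C) = exp(−0.000305 × 100) = 0.969960
Parallel (B and C): 1 − (1 − 0.719643)(1 − 0.969960) = 0.991578
Series (A and [0.991578]): 0.760332 × 0.991578 = 0.7539

0.7539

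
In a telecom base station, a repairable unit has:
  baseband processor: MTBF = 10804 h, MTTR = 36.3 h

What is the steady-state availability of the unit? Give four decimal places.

0.9967

A(baseband processor) = MTBF/(MTBF+MTTR) = 10804/(10804+36.3) = 0.9967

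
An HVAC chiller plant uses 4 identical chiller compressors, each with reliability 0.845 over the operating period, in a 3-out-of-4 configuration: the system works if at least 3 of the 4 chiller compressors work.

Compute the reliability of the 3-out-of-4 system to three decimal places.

R = Σ_{i=3}^{4} C(4,i) p^i (1−p)^{4−i} with p = 0.845
C(4,3)·0.845^3·0.155^1 = 0.37408
C(4,4)·0.845^4·0.155^0 = 0.50983
Sum = 0.884

0.884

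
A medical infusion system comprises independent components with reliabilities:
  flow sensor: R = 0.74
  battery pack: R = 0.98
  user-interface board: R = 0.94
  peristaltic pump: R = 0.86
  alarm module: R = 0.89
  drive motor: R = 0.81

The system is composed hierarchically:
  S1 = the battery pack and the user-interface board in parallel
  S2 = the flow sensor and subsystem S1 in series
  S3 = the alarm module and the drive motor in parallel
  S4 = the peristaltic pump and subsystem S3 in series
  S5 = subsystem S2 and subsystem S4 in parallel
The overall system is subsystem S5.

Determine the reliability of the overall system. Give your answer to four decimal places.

0.9588

Parallel (battery pack and user-interface board): 1 − (1 − 0.980000)(1 − 0.940000) = 0.998800
Series (flow sensor and [0.998800]): 0.740000 × 0.998800 = 0.739112
Parallel (alarm module and drive motor): 1 − (1 − 0.890000)(1 − 0.810000) = 0.979100
Series (peristaltic pump and [0.979100]): 0.860000 × 0.979100 = 0.842026
Parallel ([0.739112] and [0.842026]): 1 − (1 − 0.739112)(1 − 0.842026) = 0.9588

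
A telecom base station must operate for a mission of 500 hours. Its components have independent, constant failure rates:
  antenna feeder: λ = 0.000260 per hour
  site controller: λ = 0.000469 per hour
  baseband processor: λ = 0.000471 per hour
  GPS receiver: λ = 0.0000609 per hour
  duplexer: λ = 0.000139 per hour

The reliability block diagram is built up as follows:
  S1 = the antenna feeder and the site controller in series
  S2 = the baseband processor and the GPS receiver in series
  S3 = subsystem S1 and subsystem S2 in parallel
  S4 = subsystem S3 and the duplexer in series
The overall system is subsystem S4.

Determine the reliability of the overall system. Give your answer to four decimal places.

0.8663

R(antenna feeder) = exp(−0.000260 × 500) = 0.878095
R(site controller) = exp(−0.000469 × 500) = 0.790966
R(baseband processor) = exp(−0.000471 × 500) = 0.790176
R(GPS receiver) = exp(−0.0000609 × 500) = 0.970009
R(duplexer) = exp(−0.000139 × 500) = 0.932860
Series (antenna feeder and site controller): 0.878095 × 0.790966 = 0.694543
Series (baseband processor and GPS receiver): 0.790176 × 0.970009 = 0.766478
Parallel ([0.694543] and [0.766478]): 1 − (1 − 0.694543)(1 − 0.766478) = 0.928669
Series ([0.928669] and duplexer): 0.928669 × 0.932860 = 0.8663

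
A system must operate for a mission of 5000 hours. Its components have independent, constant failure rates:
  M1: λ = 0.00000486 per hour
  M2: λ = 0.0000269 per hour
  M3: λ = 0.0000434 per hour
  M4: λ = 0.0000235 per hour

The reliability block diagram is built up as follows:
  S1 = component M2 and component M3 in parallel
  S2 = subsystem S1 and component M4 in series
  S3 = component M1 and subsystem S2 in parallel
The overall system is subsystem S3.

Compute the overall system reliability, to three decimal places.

R(M1) = exp(−0.00000486 × 5000) = 0.97599
R(M2) = exp(−0.0000269 × 5000) = 0.87415
R(M3) = exp(−0.0000434 × 5000) = 0.80493
R(M4) = exp(−0.0000235 × 5000) = 0.88914
Parallel (M2 and M3): 1 − (1 − 0.87415)(1 − 0.80493) = 0.97545
Series ([0.97545] and M4): 0.97545 × 0.88914 = 0.86731
Parallel (M1 and [0.86731]): 1 − (1 − 0.97599)(1 − 0.86731) = 0.997

0.997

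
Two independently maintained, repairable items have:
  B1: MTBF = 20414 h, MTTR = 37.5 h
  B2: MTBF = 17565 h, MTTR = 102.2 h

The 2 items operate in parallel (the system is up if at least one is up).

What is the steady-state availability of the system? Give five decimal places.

0.99999

A(B1) = MTBF/(MTBF+MTTR) = 20414/(20414+37.5) = 0.998166
A(B2) = MTBF/(MTBF+MTTR) = 17565/(17565+102.2) = 0.994215
Parallel availability: 1 − (1 − 0.998166)(1 − 0.994215) = 0.99999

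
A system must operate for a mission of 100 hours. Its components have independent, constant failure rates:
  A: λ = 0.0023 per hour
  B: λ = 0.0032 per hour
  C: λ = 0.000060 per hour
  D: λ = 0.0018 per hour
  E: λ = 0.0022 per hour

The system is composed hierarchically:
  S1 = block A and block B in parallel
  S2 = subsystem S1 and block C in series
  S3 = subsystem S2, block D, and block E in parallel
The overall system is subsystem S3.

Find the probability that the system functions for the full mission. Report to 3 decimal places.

0.998

R(A) = exp(−0.0023 × 100) = 0.79453
R(B) = exp(−0.0032 × 100) = 0.72615
R(C) = exp(−0.000060 × 100) = 0.99402
R(D) = exp(−0.0018 × 100) = 0.83527
R(E) = exp(−0.0022 × 100) = 0.80252
Parallel (A and B): 1 − (1 − 0.79453)(1 − 0.72615) = 0.94373
Series ([0.94373] and C): 0.94373 × 0.99402 = 0.93809
Parallel ([0.93809], D, and E): 1 − (1 − 0.93809)(1 − 0.83527)(1 − 0.80252) = 0.998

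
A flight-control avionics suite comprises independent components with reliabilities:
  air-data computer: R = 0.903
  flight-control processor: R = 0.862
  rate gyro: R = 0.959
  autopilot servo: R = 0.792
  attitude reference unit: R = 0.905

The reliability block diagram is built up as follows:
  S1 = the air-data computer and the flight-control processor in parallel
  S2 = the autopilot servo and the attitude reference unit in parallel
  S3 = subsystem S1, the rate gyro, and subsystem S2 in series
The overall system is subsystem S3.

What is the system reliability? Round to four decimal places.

0.9275

Parallel (air-data computer and flight-control processor): 1 − (1 − 0.903000)(1 − 0.862000) = 0.986614
Parallel (autopilot servo and attitude reference unit): 1 − (1 − 0.792000)(1 − 0.905000) = 0.980240
Series ([0.986614], rate gyro, and [0.980240]): 0.986614 × 0.959000 × 0.980240 = 0.9275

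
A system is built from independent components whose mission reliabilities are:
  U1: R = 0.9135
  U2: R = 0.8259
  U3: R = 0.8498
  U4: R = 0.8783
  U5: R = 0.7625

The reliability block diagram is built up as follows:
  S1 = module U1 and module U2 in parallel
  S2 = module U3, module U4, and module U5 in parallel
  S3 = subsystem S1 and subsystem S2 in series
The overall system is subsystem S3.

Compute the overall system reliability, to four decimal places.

Parallel (U1 and U2): 1 − (1 − 0.913500)(1 − 0.825900) = 0.984940
Parallel (U3, U4, and U5): 1 − (1 − 0.849800)(1 − 0.878300)(1 − 0.762500) = 0.995659
Series ([0.984940] and [0.995659]): 0.984940 × 0.995659 = 0.9807

0.9807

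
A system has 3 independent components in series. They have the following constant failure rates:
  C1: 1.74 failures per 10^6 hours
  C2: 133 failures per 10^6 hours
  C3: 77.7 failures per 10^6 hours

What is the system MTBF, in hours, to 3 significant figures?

4710

Series of exponential components: λ_sys = Σ λ_i
λ_sys = 0.00000174 + 0.000133 + 0.0000777 = 2.1244e-04 /h
MTBF = 1 / λ_sys = 4710 h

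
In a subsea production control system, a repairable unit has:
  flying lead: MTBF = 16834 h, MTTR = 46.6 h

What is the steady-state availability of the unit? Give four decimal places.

0.9972

A(flying lead) = MTBF/(MTBF+MTTR) = 16834/(16834+46.6) = 0.9972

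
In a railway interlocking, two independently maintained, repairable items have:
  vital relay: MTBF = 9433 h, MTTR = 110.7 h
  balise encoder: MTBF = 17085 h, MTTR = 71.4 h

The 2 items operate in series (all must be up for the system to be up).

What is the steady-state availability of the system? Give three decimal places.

0.984

A(vital relay) = MTBF/(MTBF+MTTR) = 9433/(9433+110.7) = 0.988401
A(balise encoder) = MTBF/(MTBF+MTTR) = 17085/(17085+71.4) = 0.995838
Series availability: 0.988401 × 0.995838 = 0.984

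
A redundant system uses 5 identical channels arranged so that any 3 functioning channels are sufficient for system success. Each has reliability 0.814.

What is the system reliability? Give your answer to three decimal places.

0.952

R = Σ_{i=3}^{5} C(5,i) p^i (1−p)^{5−i} with p = 0.814
C(5,3)·0.814^3·0.186^2 = 0.18659
C(5,4)·0.814^4·0.186^1 = 0.40830
C(5,5)·0.814^5·0.186^0 = 0.35737
Sum = 0.952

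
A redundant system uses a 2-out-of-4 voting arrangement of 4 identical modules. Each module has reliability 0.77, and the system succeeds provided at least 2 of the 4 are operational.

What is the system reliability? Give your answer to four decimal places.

R = Σ_{i=2}^{4} C(4,i) p^i (1−p)^{4−i} with p = 0.77
C(4,2)·0.77^2·0.23^2 = 0.188186
C(4,3)·0.77^3·0.23^1 = 0.420010
C(4,4)·0.77^4·0.23^0 = 0.351530
Sum = 0.9597

0.9597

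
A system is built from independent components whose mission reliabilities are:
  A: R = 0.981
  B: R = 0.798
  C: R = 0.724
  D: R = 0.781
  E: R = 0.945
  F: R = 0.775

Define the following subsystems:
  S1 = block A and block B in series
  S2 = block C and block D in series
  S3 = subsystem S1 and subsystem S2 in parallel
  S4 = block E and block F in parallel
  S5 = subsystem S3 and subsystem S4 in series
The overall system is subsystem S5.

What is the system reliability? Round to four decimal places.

0.8944

Series (A and B): 0.981000 × 0.798000 = 0.782838
Series (C and D): 0.724000 × 0.781000 = 0.565444
Parallel ([0.782838] and [0.565444]): 1 − (1 − 0.782838)(1 − 0.565444) = 0.905631
Parallel (E and F): 1 − (1 − 0.945000)(1 − 0.775000) = 0.987625
Series ([0.905631] and [0.987625]): 0.905631 × 0.987625 = 0.8944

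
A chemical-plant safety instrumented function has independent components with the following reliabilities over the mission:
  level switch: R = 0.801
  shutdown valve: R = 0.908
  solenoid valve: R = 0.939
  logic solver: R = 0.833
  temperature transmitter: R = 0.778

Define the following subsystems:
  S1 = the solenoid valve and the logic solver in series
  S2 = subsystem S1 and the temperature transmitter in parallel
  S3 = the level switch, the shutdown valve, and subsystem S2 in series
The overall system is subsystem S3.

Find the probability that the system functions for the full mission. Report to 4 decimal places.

Series (solenoid valve and logic solver): 0.939000 × 0.833000 = 0.782187
Parallel ([0.782187] and temperature transmitter): 1 − (1 − 0.782187)(1 − 0.778000) = 0.951646
Series (level switch, shutdown valve, and [0.951646]): 0.801000 × 0.908000 × 0.951646 = 0.6921

0.6921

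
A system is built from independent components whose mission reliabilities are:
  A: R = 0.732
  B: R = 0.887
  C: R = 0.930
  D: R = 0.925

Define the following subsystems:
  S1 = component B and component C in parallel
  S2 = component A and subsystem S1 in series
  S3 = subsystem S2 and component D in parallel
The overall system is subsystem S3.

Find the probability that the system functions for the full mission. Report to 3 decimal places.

Parallel (B and C): 1 − (1 − 0.88700)(1 − 0.93000) = 0.99209
Series (A and [0.99209]): 0.73200 × 0.99209 = 0.72621
Parallel ([0.72621] and D): 1 − (1 − 0.72621)(1 − 0.92500) = 0.979

0.979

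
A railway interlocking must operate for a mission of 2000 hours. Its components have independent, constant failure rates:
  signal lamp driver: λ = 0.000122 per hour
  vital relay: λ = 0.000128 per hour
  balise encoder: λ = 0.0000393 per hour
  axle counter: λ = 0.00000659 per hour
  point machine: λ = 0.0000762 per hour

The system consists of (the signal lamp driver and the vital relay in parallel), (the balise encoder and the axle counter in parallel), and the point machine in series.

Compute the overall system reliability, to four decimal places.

0.8158

R(signal lamp driver) = exp(−0.000122 × 2000) = 0.783488
R(vital relay) = exp(−0.000128 × 2000) = 0.774142
R(balise encoder) = exp(−0.0000393 × 2000) = 0.924410
R(axle counter) = exp(−0.00000659 × 2000) = 0.986906
R(point machine) = exp(−0.0000762 × 2000) = 0.858645
Parallel (signal lamp driver and vital relay): 1 − (1 − 0.783488)(1 − 0.774142) = 0.951099
Parallel (balise encoder and axle counter): 1 − (1 − 0.924410)(1 − 0.986906) = 0.999010
Series ([0.951099], [0.999010], and point machine): 0.951099 × 0.999010 × 0.858645 = 0.8158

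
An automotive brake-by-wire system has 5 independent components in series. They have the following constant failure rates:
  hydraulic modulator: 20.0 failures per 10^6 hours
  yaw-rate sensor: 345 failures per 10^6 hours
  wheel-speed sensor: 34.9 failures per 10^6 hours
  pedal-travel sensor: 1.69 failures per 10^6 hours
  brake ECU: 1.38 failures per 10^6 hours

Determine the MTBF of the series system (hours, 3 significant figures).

Series of exponential components: λ_sys = Σ λ_i
λ_sys = 0.0000200 + 0.000345 + 0.0000349 + 0.00000169 + 0.00000138 = 4.0297e-04 /h
MTBF = 1 / λ_sys = 2480 h

2480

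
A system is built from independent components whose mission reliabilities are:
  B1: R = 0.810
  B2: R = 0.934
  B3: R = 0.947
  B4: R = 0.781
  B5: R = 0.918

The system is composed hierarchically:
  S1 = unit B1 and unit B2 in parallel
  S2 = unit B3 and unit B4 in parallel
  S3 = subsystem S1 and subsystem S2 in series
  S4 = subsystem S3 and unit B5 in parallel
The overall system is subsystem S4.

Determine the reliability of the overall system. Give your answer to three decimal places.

Parallel (B1 and B2): 1 − (1 − 0.81000)(1 − 0.93400) = 0.98746
Parallel (B3 and B4): 1 − (1 − 0.94700)(1 − 0.78100) = 0.98839
Series ([0.98746] and [0.98839]): 0.98746 × 0.98839 = 0.97600
Parallel ([0.97600] and B5): 1 − (1 − 0.97600)(1 − 0.91800) = 0.998

0.998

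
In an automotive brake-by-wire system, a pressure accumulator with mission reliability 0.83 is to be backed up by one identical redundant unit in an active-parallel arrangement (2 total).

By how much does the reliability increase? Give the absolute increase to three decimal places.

R_before = 0.83
R_after = 1 − (1 − 0.83)^2 = 0.971
ΔR = 0.971 − 0.83 = 0.141

0.141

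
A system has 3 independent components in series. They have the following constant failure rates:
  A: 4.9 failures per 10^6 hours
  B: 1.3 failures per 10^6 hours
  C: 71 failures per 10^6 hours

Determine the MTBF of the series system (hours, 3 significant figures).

Series of exponential components: λ_sys = Σ λ_i
λ_sys = 0.0000049 + 0.0000013 + 0.000071 = 7.7200e-05 /h
MTBF = 1 / λ_sys = 13000 h

13000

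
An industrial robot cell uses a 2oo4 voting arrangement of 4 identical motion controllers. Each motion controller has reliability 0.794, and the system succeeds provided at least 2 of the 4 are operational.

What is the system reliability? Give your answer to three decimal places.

R = Σ_{i=2}^{4} C(4,i) p^i (1−p)^{4−i} with p = 0.794
C(4,2)·0.794^2·0.206^2 = 0.16052
C(4,3)·0.794^3·0.206^1 = 0.41247
C(4,4)·0.794^4·0.206^0 = 0.39745
Sum = 0.970

0.970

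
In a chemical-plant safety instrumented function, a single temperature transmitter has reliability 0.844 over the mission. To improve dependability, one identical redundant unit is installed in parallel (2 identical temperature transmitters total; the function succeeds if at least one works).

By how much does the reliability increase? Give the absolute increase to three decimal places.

0.132

R_before = 0.844
R_after = 1 − (1 − 0.844)^2 = 0.976
ΔR = 0.976 − 0.844 = 0.132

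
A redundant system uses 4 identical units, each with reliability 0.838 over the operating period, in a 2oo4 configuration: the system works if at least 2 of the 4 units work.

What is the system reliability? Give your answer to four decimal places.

R = Σ_{i=2}^{4} C(4,i) p^i (1−p)^{4−i} with p = 0.838
C(4,2)·0.838^2·0.162^2 = 0.110578
C(4,3)·0.838^3·0.162^1 = 0.381335
C(4,4)·0.838^4·0.162^0 = 0.493147
Sum = 0.9851

0.9851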